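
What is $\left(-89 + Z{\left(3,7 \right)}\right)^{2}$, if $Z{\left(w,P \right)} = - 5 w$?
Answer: $10816$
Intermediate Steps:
$\left(-89 + Z{\left(3,7 \right)}\right)^{2} = \left(-89 - 15\right)^{2} = \left(-104\right)^{2} = 10816$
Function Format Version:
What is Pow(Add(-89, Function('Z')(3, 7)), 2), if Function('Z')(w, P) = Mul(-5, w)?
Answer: 10816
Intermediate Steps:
Pow(Add(-89, Function('Z')(3, 7)), 2) = Pow(Add(-89, Mul(-5, 3)), 2) = Pow(Add(-89, -15), 2) = Pow(-104, 2) = 10816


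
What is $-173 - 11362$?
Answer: $-11535$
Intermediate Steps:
$-173 - 11362 = -11535$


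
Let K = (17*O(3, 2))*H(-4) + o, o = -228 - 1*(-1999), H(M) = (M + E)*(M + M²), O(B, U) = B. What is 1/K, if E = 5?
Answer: 1/2383 ≈ 0.00041964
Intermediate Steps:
H(M) = (5 + M)*(M + M²) (H(M) = (M + 5)*(M + M²) = (5 + M)*(M + M²))
o = 1771 (o = -228 + 1999 = 1771)
K = 2383 (K = (17*3)*(-4*(5 + (-4)² + 6*(-4))) + 1771 = 51*(-4*(5 + 16 - 24)) + 1771 = 51*(-4*(-3)) + 1771 = 51*12 + 1771 = 612 + 1771 = 2383)
1/K = 1/2383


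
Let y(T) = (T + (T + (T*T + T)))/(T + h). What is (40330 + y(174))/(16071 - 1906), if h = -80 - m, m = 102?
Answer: 145921/56660 ≈ 2.5754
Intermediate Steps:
h = -182 (h = -80 - 1*102 = -80 - 102 = -182)
y(T) = (T² + 3*T)/(-182 + T) (y(T) = (T + (T + (T*T + T)))/(T - 182) = (T + (T + (T² + T)))/(-182 + T) = (T + (T + (T + T²)))/(-182 + T) = (T + (T² + 2*T))/(-182 + T) = (T² + 3*T)/(-182 + T))
(40330 + y(174))/(16071 - 1906) = (40330 + 174*(3 + 174)/(-182 + 174))/(16071 - 1906) = (40330 + 174*177/(-8))/14165 = (40330 + 174*(-⅛)*177)*(1/14165) = (40330 - 15399/4)*(1/14165) = (145921/4)*(1/14165) = 145921/56660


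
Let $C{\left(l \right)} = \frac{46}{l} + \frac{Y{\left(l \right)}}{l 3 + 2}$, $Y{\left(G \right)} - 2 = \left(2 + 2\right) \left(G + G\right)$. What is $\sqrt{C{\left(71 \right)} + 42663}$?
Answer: $\frac{\sqrt{397684424183}}{3053} \approx 206.56$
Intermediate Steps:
$Y{\left(G \right)} = 2 + 8 G$ ($Y{\left(G \right)} = 2 + \left(2 + 2\right) \left(G + G\right) = 2 + 4 \cdot 2 G = 2 + 8 G$)
$C{\left(l \right)} = \frac{46}{l} + \frac{2 + 8 l}{2 + 3 l}$ ($C{\left(l \right)} = \frac{46}{l} + \frac{2 + 8 l}{l 3 + 2} = \frac{46}{l} + \frac{2 + 8 l}{3 l + 2} = \frac{46}{l} + \frac{2 + 8 l}{2 + 3 l}$)
$\sqrt{C{\left(71 \right)} + 42663} = \sqrt{\frac{4 \left(23 + 2 \cdot 71^{2} + 35 \cdot 71\right)}{71 \left(2 + 3 \cdot 71\right)} + 42663} = \sqrt{4 \cdot \frac{1}{71} \frac{1}{2 + 213} \left(23 + 2 \cdot 5041 + 2485\right) + 42663} = \sqrt{4 \cdot \frac{1}{71} \cdot \frac{1}{215} \left(23 + 10082 + 2485\right) + 42663} = \sqrt{4 \cdot \frac{1}{71} \cdot \frac{1}{215} \cdot 12590 + 42663} = \sqrt{\frac{10072}{3053} + 42663} = \sqrt{\frac{130260211}{3053}} = \frac{\sqrt{397684424183}}{3053}$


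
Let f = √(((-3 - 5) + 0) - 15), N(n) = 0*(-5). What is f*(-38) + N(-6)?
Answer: -38*I*√23 ≈ -182.24*I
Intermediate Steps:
N(n) = 0
f = I*√23 (f = √((-8 + 0) - 15) = √(-8 - 15) = √(-23) = I*√23 ≈ 4.7958*I)
f*(-38) + N(-6) = (I*√23)*(-38) + 0 = -38*I*√23 + 0 = -38*I*√23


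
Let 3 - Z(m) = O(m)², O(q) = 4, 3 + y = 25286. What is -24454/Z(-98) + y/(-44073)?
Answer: 1077432463/572949 ≈ 1880.5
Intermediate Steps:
y = 25283 (y = -3 + 25286 = 25283)
Z(m) = -13 (Z(m) = 3 - 1*4² = 3 - 1*16 = 3 - 16 = -13)
-24454/Z(-98) + y/(-44073) = -24454/(-13) + 25283/(-44073) = -24454*(-1/13) + 25283*(-1/44073) = 24454/13 - 25283/44073 = 1077432463/572949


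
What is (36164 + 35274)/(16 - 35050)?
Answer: -35719/17517 ≈ -2.0391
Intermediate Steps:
(36164 + 35274)/(16 - 35050) = 71438/(-35034) = 71438*(-1/35034) = -35719/17517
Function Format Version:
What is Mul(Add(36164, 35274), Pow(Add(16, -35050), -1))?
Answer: Rational(-35719, 17517) ≈ -2.0391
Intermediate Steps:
Mul(Add(36164, 35274), Pow(Add(16, -35050), -1)) = Mul(71438, Pow(-35034, -1)) = Mul(71438, Rational(-1, 35034)) = Rational(-35719, 17517)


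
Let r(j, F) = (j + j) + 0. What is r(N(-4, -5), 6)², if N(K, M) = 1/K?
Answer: ¼ ≈ 0.25000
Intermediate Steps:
r(j, F) = 2*j (r(j, F) = 2*j + 0 = 2*j)
r(N(-4, -5), 6)² = (2/(-4))² = (2*(-¼))² = (-½)² = ¼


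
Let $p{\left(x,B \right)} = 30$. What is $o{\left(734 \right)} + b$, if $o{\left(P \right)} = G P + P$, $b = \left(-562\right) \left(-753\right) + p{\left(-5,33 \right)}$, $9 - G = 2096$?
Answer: $-1107908$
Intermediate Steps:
$G = -2087$ ($G = 9 - 2096 = -2087$)
$b = 423216$ ($b = \left(-562\right) \left(-753\right) + 30 = 423186 + 30 = 423216$)
$o{\left(P \right)} = - 2086 P$ ($o{\left(P \right)} = - 2087 P + P = - 2086 P$)
$o{\left(734 \right)} + b = \left(-2086\right) 734 + 423216 = -1531124 + 423216 = -1107908$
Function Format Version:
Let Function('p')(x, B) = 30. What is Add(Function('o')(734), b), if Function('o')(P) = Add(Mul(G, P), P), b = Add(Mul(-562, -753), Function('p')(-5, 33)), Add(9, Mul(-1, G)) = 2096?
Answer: -1107908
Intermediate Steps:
G = -2087 (G = Add(9, Mul(-1, 2096)) = Add(9, -2096) = -2087)
b = 423216 (b = Add(Mul(-562, -753), 30) = Add(423186, 30) = 423216)
Function('o')(P) = Mul(-2086, P) (Function('o')(P) = Add(Mul(-2087, P), P) = Mul(-2086, P))
Add(Function('o')(734), b) = Add(Mul(-2086, 734), 423216) = Add(-1531124, 423216) = -1107908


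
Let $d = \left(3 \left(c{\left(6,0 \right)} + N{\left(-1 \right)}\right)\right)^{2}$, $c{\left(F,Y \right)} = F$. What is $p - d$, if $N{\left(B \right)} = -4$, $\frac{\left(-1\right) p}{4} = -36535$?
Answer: $146104$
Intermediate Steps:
$p = 146140$ ($p = \left(-4\right) \left(-36535\right) = 146140$)
$d = 36$ ($d = \left(3 \left(6 - 4\right)\right)^{2} = \left(3 \cdot 2\right)^{2} = 6^{2} = 36$)
$p - d = 146140 - 36 = 146104$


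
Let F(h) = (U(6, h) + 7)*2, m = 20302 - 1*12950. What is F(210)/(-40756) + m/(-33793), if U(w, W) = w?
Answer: -150258365/688633754 ≈ -0.21820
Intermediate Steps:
m = 7352 (m = 20302 - 12950 = 7352)
F(h) = 26 (F(h) = (6 + 7)*2 = 13*2 = 26)
F(210)/(-40756) + m/(-33793) = 26/(-40756) + 7352/(-33793) = 26*(-1/40756) + 7352*(-1/33793) = -13/20378 - 7352/33793 = -150258365/688633754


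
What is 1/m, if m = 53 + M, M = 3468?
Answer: 1/3521 ≈ 0.00028401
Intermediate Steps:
m = 3521 (m = 53 + 3468 = 3521)
1/m = 1/3521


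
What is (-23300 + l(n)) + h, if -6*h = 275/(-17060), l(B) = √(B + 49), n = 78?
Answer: -476997545/20472 + √127 ≈ -23289.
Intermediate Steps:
l(B) = √(49 + B)
h = 55/20472 (h = -275/(6*(-17060)) = -275*(-1)/(6*17060) = -⅙*(-55/3412) = 55/20472 ≈ 0.0026866)
(-23300 + l(n)) + h = (-23300 + √(49 + 78)) + 55/20472 = (-23300 + √127) + 55/20472 = -476997545/20472 + √127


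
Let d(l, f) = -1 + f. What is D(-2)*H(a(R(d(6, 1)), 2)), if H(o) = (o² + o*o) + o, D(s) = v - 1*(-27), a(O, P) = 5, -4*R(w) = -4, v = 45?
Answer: 3960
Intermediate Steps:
R(w) = 1 (R(w) = -¼*(-4) = 1)
D(s) = 72 (D(s) = 45 - 1*(-27) = 45 + 27 = 72)
H(o) = o + 2*o² (H(o) = (o² + o²) + o = 2*o² + o = o + 2*o²)
D(-2)*H(a(R(d(6, 1)), 2)) = 72*(5*(1 + 2*5)) = 72*(5*(1 + 10)) = 72*(5*11) = 72*55 = 3960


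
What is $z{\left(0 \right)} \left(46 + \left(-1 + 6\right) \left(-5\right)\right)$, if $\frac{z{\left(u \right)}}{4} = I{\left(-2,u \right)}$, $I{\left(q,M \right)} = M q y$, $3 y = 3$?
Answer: $0$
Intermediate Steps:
$y = 1$ ($y = \frac{1}{3} \cdot 3 = 1$)
$I{\left(q,M \right)} = M q$ ($I{\left(q,M \right)} = M q 1 = M q$)
$z{\left(u \right)} = - 8 u$ ($z{\left(u \right)} = 4 u \left(-2\right) = 4 \left(- 2 u\right) = - 8 u$)
$z{\left(0 \right)} \left(46 + \left(-1 + 6\right) \left(-5\right)\right) = \left(-8\right) 0 \left(46 + \left(-1 + 6\right) \left(-5\right)\right) = 0 \left(46 + 5 \left(-5\right)\right) = 0 \left(46 - 25\right) = 0 \cdot 21 = 0$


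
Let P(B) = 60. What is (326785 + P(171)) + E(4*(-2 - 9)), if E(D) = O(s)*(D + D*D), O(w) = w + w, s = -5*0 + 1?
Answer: 330629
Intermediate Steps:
s = 1 (s = 0 + 1 = 1)
O(w) = 2*w
E(D) = 2*D + 2*D² (E(D) = (2*1)*(D + D*D) = 2*(D + D²) = 2*D + 2*D²)
(326785 + P(171)) + E(4*(-2 - 9)) = (326785 + 60) + 2*(4*(-2 - 9))*(1 + 4*(-2 - 9)) = 326845 + 2*(4*(-11))*(1 + 4*(-11)) = 326845 + 2*(-44)*(1 - 44) = 326845 + 2*(-44)*(-43) = 326845 + 3784 = 330629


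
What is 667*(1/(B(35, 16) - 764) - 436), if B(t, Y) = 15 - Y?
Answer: -222471847/765 ≈ -2.9081e+5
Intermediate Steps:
667*(1/(B(35, 16) - 764) - 436) = 667*(1/((15 - 1*16) - 764) - 436) = 667*(1/((15 - 16) - 764) - 436) = 667*(1/(-1 - 764) - 436) = 667*(1/(-765) - 436) = 667*(-1/765 - 436) = 667*(-333541/765) = -222471847/765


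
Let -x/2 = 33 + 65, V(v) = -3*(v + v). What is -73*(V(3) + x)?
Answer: 15622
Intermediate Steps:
V(v) = -6*v
x = -196 (x = -2*(33 + 65) = -2*98 = -196)
-73*(V(3) + x) = -73*(-6*3 - 196) = -73*(-18 - 196) = -73*(-214) = 15622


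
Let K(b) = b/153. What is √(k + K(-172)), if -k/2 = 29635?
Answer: I*√154164194/51 ≈ 243.46*I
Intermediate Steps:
K(b) = b/153 (K(b) = b*(1/153) = b/153)
k = -59270 (k = -2*29635 = -59270)
√(k + K(-172)) = √(-59270 + (1/153)*(-172)) = √(-59270 - 172/153) = √(-9068482/153) = I*√154164194/51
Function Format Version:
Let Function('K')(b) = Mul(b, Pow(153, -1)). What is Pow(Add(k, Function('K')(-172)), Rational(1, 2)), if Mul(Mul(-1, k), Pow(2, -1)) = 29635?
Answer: Mul(Rational(1, 51), I, Pow(154164194, Rational(1, 2))) ≈ Mul(243.46, I)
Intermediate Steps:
Function('K')(b) = Mul(Rational(1, 153), b) (Function('K')(b) = Mul(b, Rational(1, 153)) = Mul(Rational(1, 153), b))
k = -59270 (k = Mul(-2, 29635) = -59270)
Pow(Add(k, Function('K')(-172)), Rational(1, 2)) = Pow(Add(-59270, Mul(Rational(1, 153), -172)), Rational(1, 2)) = Pow(Add(-59270, Rational(-172, 153)), Rational(1, 2)) = Pow(Rational(-9068482, 153), Rational(1, 2)) = Mul(Rational(1, 51), I, Pow(154164194, Rational(1, 2)))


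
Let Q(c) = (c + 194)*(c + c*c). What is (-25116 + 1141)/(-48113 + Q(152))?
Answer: -23975/7998463 ≈ -0.0029975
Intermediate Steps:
Q(c) = (194 + c)*(c + c**2)
(-25116 + 1141)/(-48113 + Q(152)) = (-25116 + 1141)/(-48113 + 152*(194 + 152**2 + 195*152)) = -23975/(-48113 + 152*(194 + 23104 + 29640)) = -23975/(-48113 + 152*52938) = -23975/(-48113 + 8046576) = -23975/7998463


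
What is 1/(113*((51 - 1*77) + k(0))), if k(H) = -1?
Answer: -1/3051 ≈ -0.00032776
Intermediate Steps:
1/(113*((51 - 1*77) + k(0))) = 1/(113*((51 - 1*77) - 1)) = 1/(113*((51 - 77) - 1)) = 1/(113*(-26 - 1)) = 1/(113*(-27)) = 1/(-3051) = -1/3051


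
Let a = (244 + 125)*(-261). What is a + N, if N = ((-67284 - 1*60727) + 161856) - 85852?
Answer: -148316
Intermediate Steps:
a = -96309 (a = 369*(-261) = -96309)
N = -52007 (N = ((-67284 - 60727) + 161856) - 85852 = (-128011 + 161856) - 85852 = 33845 - 85852 = -52007)
a + N = -96309 - 52007 = -148316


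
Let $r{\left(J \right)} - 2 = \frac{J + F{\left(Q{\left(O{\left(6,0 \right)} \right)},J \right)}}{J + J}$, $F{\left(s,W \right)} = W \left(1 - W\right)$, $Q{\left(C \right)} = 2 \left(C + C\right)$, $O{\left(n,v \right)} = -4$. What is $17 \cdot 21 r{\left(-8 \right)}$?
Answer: $2499$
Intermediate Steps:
$Q{\left(C \right)} = 4 C$ ($Q{\left(C \right)} = 2 \cdot 2 C = 4 C$)
$r{\left(J \right)} = 2 + \frac{J + J \left(1 - J\right)}{2 J}$ ($r{\left(J \right)} = 2 + \frac{J + J \left(1 - J\right)}{J + J} = 2 + \frac{J + J \left(1 - J\right)}{2 J}$)
$17 \cdot 21 r{\left(-8 \right)} = 17 \cdot 21 \left(3 - -4\right) = 357 \left(3 + 4\right) = 357 \cdot 7 = 2499$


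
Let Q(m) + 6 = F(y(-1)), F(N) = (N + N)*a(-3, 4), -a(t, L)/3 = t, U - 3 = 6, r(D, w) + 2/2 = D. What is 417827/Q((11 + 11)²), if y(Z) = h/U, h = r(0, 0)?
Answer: -417827/8 ≈ -52228.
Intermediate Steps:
r(D, w) = -1 + D
h = -1 (h = -1 + 0 = -1)
U = 9 (U = 3 + 6 = 9)
a(t, L) = -3*t
y(Z) = -⅑ (y(Z) = -1/9 = -1*⅑ = -⅑)
F(N) = 18*N (F(N) = (N + N)*(-3*(-3)) = (2*N)*9 = 18*N)
Q(m) = -8 (Q(m) = -6 + 18*(-⅑) = -6 - 2 = -8)
417827/Q((11 + 11)²) = 417827/(-8) = 417827*(-⅛) = -417827/8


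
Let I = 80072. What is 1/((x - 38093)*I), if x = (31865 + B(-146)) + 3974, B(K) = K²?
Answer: 1/1526332464 ≈ 6.5516e-10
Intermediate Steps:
x = 57155 (x = (31865 + (-146)²) + 3974 = (31865 + 21316) + 3974 = 53181 + 3974 = 57155)
1/((x - 38093)*I) = 1/((57155 - 38093)*80072) = (1/80072)/19062 = (1/19062)*(1/80072) = 1/1526332464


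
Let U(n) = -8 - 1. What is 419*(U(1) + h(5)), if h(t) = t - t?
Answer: -3771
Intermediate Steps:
h(t) = 0
U(n) = -9
419*(U(1) + h(5)) = 419*(-9 + 0) = 419*(-9) = -3771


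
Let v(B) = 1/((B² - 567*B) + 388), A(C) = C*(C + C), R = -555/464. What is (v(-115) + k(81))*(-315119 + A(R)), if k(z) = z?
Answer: -216564421103528533/8484600064 ≈ -2.5524e+7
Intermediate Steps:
R = -555/464 (R = -555*1/464 = -555/464 ≈ -1.1961)
A(C) = 2*C² (A(C) = C*(2*C) = 2*C²)
v(B) = 1/(388 + B² - 567*B)
(v(-115) + k(81))*(-315119 + A(R)) = (1/(388 + (-115)² - 567*(-115)) + 81)*(-315119 + 2*(-555/464)²) = (1/(388 + 13225 + 65205) + 81)*(-315119 + 2*(308025/215296)) = (1/78818 + 81)*(-315119 + 308025/107648) = (1/78818 + 81)*(-33921622087/107648) = (6384259/78818)*(-33921622087/107648) = -216564421103528533/8484600064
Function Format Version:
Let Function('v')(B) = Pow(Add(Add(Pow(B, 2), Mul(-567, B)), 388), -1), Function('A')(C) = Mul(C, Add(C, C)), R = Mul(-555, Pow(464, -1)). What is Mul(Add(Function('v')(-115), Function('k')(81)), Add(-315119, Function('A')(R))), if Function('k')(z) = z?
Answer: Rational(-216564421103528533, 8484600064) ≈ -2.5524e+7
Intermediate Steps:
R = Rational(-555, 464) (R = Mul(-555, Rational(1, 464)) = Rational(-555, 464) ≈ -1.1961)
Function('A')(C) = Mul(2, Pow(C, 2)) (Function('A')(C) = Mul(C, Mul(2, C)) = Mul(2, Pow(C, 2)))
Function('v')(B) = Pow(Add(388, Pow(B, 2), Mul(-567, B)), -1)
Mul(Add(Function('v')(-115), Function('k')(81)), Add(-315119, Function('A')(R))) = Mul(Add(Pow(Add(388, Pow(-115, 2), Mul(-567, -115)), -1), 81), Add(-315119, Mul(2, Pow(Rational(-555, 464), 2)))) = Mul(Add(Pow(Add(388, 13225, 65205), -1), 81), Add(-315119, Mul(2, Rational(308025, 215296)))) = Mul(Add(Pow(78818, -1), 81), Add(-315119, Rational(308025, 107648))) = Mul(Add(Rational(1, 78818), 81), Rational(-33921622087, 107648)) = Mul(Rational(6384259, 78818), Rational(-33921622087, 107648)) = Rational(-216564421103528533, 8484600064)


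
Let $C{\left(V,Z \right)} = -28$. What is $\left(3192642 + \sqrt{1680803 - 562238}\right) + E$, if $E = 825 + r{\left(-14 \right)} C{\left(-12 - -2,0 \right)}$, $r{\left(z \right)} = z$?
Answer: $3193859 + 3 \sqrt{124285} \approx 3.1949 \cdot 10^{6}$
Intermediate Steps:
$E = 1217$ ($E = 825 - -392 = 825 + 392 = 1217$)
$\left(3192642 + \sqrt{1680803 - 562238}\right) + E = \left(3192642 + \sqrt{1680803 - 562238}\right) + 1217 = \left(3192642 + \sqrt{1118565}\right) + 1217 = \left(3192642 + 3 \sqrt{124285}\right) + 1217 = 3193859 + 3 \sqrt{124285}$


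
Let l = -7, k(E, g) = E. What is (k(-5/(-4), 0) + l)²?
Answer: 529/16 ≈ 33.063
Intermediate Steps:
(k(-5/(-4), 0) + l)² = (-5/(-4) - 7)² = (-5*(-¼) - 7)² = (5/4 - 7)² = (-23/4)² = 529/16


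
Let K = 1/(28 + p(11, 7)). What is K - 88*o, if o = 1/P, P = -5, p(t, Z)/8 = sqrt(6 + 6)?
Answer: 387/20 - sqrt(3) ≈ 17.618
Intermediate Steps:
p(t, Z) = 16*sqrt(3) (p(t, Z) = 8*sqrt(6 + 6) = 8*sqrt(12) = 8*(2*sqrt(3)) = 16*sqrt(3))
o = -1/5 (o = 1/(-5) = -1/5 ≈ -0.20000)
K = 1/(28 + 16*sqrt(3)) ≈ 0.017949
K - 88*o = (7/4 - sqrt(3)) - 88*(-1/5) = (7/4 - sqrt(3)) + 88/5 = 387/20 - sqrt(3)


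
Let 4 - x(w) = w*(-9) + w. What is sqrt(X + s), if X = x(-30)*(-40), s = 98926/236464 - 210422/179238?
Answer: sqrt(264939979203571880490330)/5297916804 ≈ 97.156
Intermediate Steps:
x(w) = 4 + 8*w (x(w) = 4 - (w*(-9) + w) = 4 - (-9*w + w) = 4 - (-8)*w = 4 + 8*w)
s = -8006482355/10595833608 (s = 98926*(1/236464) - 210422*1/179238 = 49463/118232 - 105211/89619 = -8006482355/10595833608 ≈ -0.75563)
X = 9440 (X = (4 + 8*(-30))*(-40) = (4 - 240)*(-40) = -236*(-40) = 9440)
sqrt(X + s) = sqrt(9440 - 8006482355/10595833608) = sqrt(100016662777165/10595833608) = sqrt(264939979203571880490330)/5297916804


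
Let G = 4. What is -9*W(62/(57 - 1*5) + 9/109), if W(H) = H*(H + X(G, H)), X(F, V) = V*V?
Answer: -757418838687/22761429704 ≈ -33.276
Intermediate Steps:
X(F, V) = V²
W(H) = H*(H + H²)
-9*W(62/(57 - 1*5) + 9/109) = -9*(62/(57 - 1*5) + 9/109)²*(1 + (62/(57 - 1*5) + 9/109)) = -9*(62/(57 - 5) + 9*(1/109))²*(1 + (62/(57 - 5) + 9*(1/109))) = -9*(62/52 + 9/109)²*(1 + (62/52 + 9/109)) = -9*(62*(1/52) + 9/109)²*(1 + (62*(1/52) + 9/109)) = -9*(31/26 + 9/109)²*(1 + (31/26 + 9/109)) = -9*(3613/2834)²*(1 + 3613/2834) = -117483921*6447/(8031556*2834) = -9*84157648743/22761429704 = -757418838687/22761429704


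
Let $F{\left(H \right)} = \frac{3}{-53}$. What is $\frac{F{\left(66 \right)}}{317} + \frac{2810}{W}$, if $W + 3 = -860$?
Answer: $- \frac{47213399}{14499263} \approx -3.2563$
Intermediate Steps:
$W = -863$ ($W = -3 - 860 = -863$)
$F{\left(H \right)} = - \frac{3}{53}$ ($F{\left(H \right)} = 3 \left(- \frac{1}{53}\right) = - \frac{3}{53}$)
$\frac{F{\left(66 \right)}}{317} + \frac{2810}{W} = - \frac{3}{53 \cdot 317} + \frac{2810}{-863} = \left(- \frac{3}{53}\right) \frac{1}{317} + 2810 \left(- \frac{1}{863}\right) = - \frac{3}{16801} - \frac{2810}{863} = - \frac{47213399}{14499263}$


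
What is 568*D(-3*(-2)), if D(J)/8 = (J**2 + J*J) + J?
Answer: 354432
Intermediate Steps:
D(J) = 8*J + 16*J**2 (D(J) = 8*((J**2 + J*J) + J) = 8*((J**2 + J**2) + J) = 8*(2*J**2 + J) = 8*(J + 2*J**2) = 8*J + 16*J**2)
568*D(-3*(-2)) = 568*(8*(-3*(-2))*(1 + 2*(-3*(-2)))) = 568*(8*6*(1 + 2*6)) = 568*(8*6*(1 + 12)) = 568*(8*6*13) = 568*624 = 354432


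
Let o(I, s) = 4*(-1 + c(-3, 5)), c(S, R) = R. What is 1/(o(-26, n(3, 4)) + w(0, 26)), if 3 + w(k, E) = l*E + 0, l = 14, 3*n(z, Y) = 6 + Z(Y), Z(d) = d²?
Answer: 1/377 ≈ 0.0026525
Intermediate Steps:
n(z, Y) = 2 + Y²/3 (n(z, Y) = (6 + Y²)/3 = 2 + Y²/3)
w(k, E) = -3 + 14*E (w(k, E) = -3 + (14*E + 0) = -3 + 14*E)
o(I, s) = 16 (o(I, s) = 4*(-1 + 5) = 4*4 = 16)
1/(o(-26, n(3, 4)) + w(0, 26)) = 1/(16 + (-3 + 14*26)) = 1/(16 + (-3 + 364)) = 1/(16 + 361) = 1/377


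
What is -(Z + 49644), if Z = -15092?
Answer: -34552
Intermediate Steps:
-(Z + 49644) = -(-15092 + 49644) = -1*34552 = -34552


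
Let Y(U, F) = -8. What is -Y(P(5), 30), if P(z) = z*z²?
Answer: 8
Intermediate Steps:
P(z) = z³
-Y(P(5), 30) = -1*(-8) = 8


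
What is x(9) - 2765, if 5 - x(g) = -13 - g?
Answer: -2738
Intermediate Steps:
x(g) = 18 + g (x(g) = 5 - (-13 - g) = 5 + (13 + g) = 18 + g)
x(9) - 2765 = (18 + 9) - 2765 = 27 - 2765 = -2738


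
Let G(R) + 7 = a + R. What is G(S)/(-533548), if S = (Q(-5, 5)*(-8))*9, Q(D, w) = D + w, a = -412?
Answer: 419/533548 ≈ 0.00078531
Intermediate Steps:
S = 0 (S = ((-5 + 5)*(-8))*9 = (0*(-8))*9 = 0*9 = 0)
G(R) = -419 + R (G(R) = -7 + (-412 + R) = -419 + R)
G(S)/(-533548) = (-419 + 0)/(-533548) = -419*(-1/533548) = 419/533548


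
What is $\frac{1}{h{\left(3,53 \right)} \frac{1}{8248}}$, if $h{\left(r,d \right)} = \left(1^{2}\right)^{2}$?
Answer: $8248$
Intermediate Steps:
$h{\left(r,d \right)} = 1$ ($h{\left(r,d \right)} = 1^{2} = 1$)
$\frac{1}{h{\left(3,53 \right)} \frac{1}{8248}} = \frac{1}{1 \cdot \frac{1}{8248}} = \frac{1}{\frac{1}{8248}} = 8248$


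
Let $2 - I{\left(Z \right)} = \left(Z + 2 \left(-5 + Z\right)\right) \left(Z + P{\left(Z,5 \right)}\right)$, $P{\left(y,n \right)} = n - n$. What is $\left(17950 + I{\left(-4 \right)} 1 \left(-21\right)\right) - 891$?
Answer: $18865$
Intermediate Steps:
$P{\left(y,n \right)} = 0$
$I{\left(Z \right)} = 2 - Z \left(-10 + 3 Z\right)$ ($I{\left(Z \right)} = 2 - \left(Z + 2 \left(-5 + Z\right)\right) \left(Z + 0\right) = 2 - \left(Z + \left(-10 + 2 Z\right)\right) Z = 2 - \left(-10 + 3 Z\right) Z = 2 - Z \left(-10 + 3 Z\right)$)
$\left(17950 + I{\left(-4 \right)} 1 \left(-21\right)\right) - 891 = \left(17950 + \left(2 - 3 \left(-4\right)^{2} + 10 \left(-4\right)\right) 1 \left(-21\right)\right) - 891 = \left(17950 + \left(2 - 48 - 40\right) 1 \left(-21\right)\right) - 891 = \left(17950 + \left(-86\right) 1 \left(-21\right)\right) - 891 = \left(17950 - -1806\right) - 891 = \left(17950 + 1806\right) - 891 = 19756 - 891 = 18865$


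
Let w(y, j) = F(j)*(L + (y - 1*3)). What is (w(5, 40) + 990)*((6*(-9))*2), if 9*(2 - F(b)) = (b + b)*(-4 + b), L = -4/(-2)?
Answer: 30456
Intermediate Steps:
L = 2 (L = -4*(-½) = 2)
F(b) = 2 - 2*b*(-4 + b)/9 (F(b) = 2 - (b + b)*(-4 + b)/9 = 2 - 2*b*(-4 + b)/9)
w(y, j) = (-1 + y)*(2 - 2*j²/9 + 8*j/9) (w(y, j) = (2 - 2*j²/9 + 8*j/9)*(2 + (y - 1*3)) = (2 - 2*j²/9 + 8*j/9)*(2 + (y - 3)) = (2 - 2*j²/9 + 8*j/9)*(2 + (-3 + y)) = (2 - 2*j²/9 + 8*j/9)*(-1 + y) = (-1 + y)*(2 - 2*j²/9 + 8*j/9))
(w(5, 40) + 990)*((6*(-9))*2) = (2*(-1 + 5)*(9 - 1*40² + 4*40)/9 + 990)*((6*(-9))*2) = ((2/9)*4*(9 - 1*1600 + 160) + 990)*(-54*2) = ((2/9)*4*(9 - 1600 + 160) + 990)*(-108) = ((2/9)*4*(-1431) + 990)*(-108) = (-1272 + 990)*(-108) = -282*(-108) = 30456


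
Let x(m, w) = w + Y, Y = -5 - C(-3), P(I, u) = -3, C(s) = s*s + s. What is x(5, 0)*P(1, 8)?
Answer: 33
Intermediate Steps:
C(s) = s + s² (C(s) = s² + s = s + s²)
Y = -11 (Y = -5 - (-3)*(1 - 3) = -5 - (-3)*(-2) = -5 - 1*6 = -5 - 6 = -11)
x(m, w) = -11 + w (x(m, w) = w - 11 = -11 + w)
x(5, 0)*P(1, 8) = (-11 + 0)*(-3) = -11*(-3) = 33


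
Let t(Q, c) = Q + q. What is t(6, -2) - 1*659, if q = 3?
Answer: -650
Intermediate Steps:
t(Q, c) = 3 + Q (t(Q, c) = Q + 3 = 3 + Q)
t(6, -2) - 1*659 = (3 + 6) - 1*659 = 9 - 659 = -650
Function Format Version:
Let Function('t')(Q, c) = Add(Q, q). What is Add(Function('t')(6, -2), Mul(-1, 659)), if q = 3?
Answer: -650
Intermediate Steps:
Function('t')(Q, c) = Add(3, Q) (Function('t')(Q, c) = Add(Q, 3) = Add(3, Q))
Add(Function('t')(6, -2), Mul(-1, 659)) = Add(Add(3, 6), Mul(-1, 659)) = Add(9, -659) = -650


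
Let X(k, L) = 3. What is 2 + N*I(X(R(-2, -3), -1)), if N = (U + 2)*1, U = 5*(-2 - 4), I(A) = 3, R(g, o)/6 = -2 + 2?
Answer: -82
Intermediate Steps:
R(g, o) = 0 (R(g, o) = 6*(-2 + 2) = 6*0 = 0)
U = -30 (U = 5*(-6) = -30)
N = -28 (N = (-30 + 2)*1 = -28*1 = -28)
2 + N*I(X(R(-2, -3), -1)) = 2 - 28*3 = 2 - 84 = -82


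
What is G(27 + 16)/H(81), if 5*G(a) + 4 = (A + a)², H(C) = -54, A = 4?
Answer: -49/6 ≈ -8.1667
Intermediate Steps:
G(a) = -⅘ + (4 + a)²/5
G(27 + 16)/H(81) = (-⅘ + (4 + (27 + 16))²/5)/(-54) = (-⅘ + (4 + 43)²/5)*(-1/54) = (-⅘ + (⅕)*47²)*(-1/54) = (-⅘ + (⅕)*2209)*(-1/54) = (-⅘ + 2209/5)*(-1/54) = 441*(-1/54) = -49/6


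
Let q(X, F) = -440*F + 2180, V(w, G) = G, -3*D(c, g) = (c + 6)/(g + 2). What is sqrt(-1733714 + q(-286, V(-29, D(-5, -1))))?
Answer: I*sqrt(15582486)/3 ≈ 1315.8*I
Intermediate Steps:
D(c, g) = -(6 + c)/(3*(2 + g)) (D(c, g) = -(c + 6)/(3*(g + 2)) = -(6 + c)/(3*(2 + g)))
q(X, F) = 2180 - 440*F
sqrt(-1733714 + q(-286, V(-29, D(-5, -1)))) = sqrt(-1733714 + (2180 - 440*(-6 - 1*(-5))/(3*(2 - 1)))) = sqrt(-1733714 + (2180 - 440*(-6 + 5)/(3*1))) = sqrt(-1733714 + (2180 - 440*(-1)/3)) = sqrt(-1733714 + (2180 - 440*(-1/3))) = sqrt(-1733714 + (2180 + 440/3)) = sqrt(-1733714 + 6980/3) = sqrt(-5194162/3) = I*sqrt(15582486)/3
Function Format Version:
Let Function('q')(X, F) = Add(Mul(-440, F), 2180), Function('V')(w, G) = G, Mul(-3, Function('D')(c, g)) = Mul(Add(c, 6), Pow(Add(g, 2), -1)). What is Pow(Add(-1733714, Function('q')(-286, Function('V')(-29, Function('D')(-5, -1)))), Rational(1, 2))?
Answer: Mul(Rational(1, 3), I, Pow(15582486, Rational(1, 2))) ≈ Mul(1315.8, I)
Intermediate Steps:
Function('D')(c, g) = Mul(Rational(-1, 3), Pow(Add(2, g), -1), Add(6, c)) (Function('D')(c, g) = Mul(Rational(-1, 3), Mul(Add(c, 6), Pow(Add(g, 2), -1))) = Mul(Rational(-1, 3), Mul(Add(6, c), Pow(Add(2, g), -1))) = Mul(Rational(-1, 3), Mul(Pow(Add(2, g), -1), Add(6, c))) = Mul(Rational(-1, 3), Pow(Add(2, g), -1), Add(6, c)))
Function('q')(X, F) = Add(2180, Mul(-440, F))
Pow(Add(-1733714, Function('q')(-286, Function('V')(-29, Function('D')(-5, -1)))), Rational(1, 2)) = Pow(Add(-1733714, Add(2180, Mul(-440, Mul(Rational(1, 3), Pow(Add(2, -1), -1), Add(-6, Mul(-1, -5)))))), Rational(1, 2)) = Pow(Add(-1733714, Add(2180, Mul(-440, Mul(Rational(1, 3), Pow(1, -1), Add(-6, 5))))), Rational(1, 2)) = Pow(Add(-1733714, Add(2180, Mul(-440, Mul(Rational(1, 3), 1, -1)))), Rational(1, 2)) = Pow(Add(-1733714, Add(2180, Mul(-440, Rational(-1, 3)))), Rational(1, 2)) = Pow(Add(-1733714, Add(2180, Rational(440, 3))), Rational(1, 2)) = Pow(Add(-1733714, Rational(6980, 3)), Rational(1, 2)) = Pow(Rational(-5194162, 3), Rational(1, 2)) = Mul(Rational(1, 3), I, Pow(15582486, Rational(1, 2)))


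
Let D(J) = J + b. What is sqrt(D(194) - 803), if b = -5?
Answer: I*sqrt(614) ≈ 24.779*I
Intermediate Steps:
D(J) = -5 + J (D(J) = J - 5 = -5 + J)
sqrt(D(194) - 803) = sqrt((-5 + 194) - 803) = sqrt(189 - 803) = sqrt(-614) = I*sqrt(614)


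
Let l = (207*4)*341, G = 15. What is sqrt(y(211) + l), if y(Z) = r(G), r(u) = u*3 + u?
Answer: 82*sqrt(42) ≈ 531.42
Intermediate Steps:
l = 282348 (l = 828*341 = 282348)
r(u) = 4*u (r(u) = 3*u + u = 4*u)
y(Z) = 60 (y(Z) = 4*15 = 60)
sqrt(y(211) + l) = sqrt(60 + 282348) = sqrt(282408) = 82*sqrt(42)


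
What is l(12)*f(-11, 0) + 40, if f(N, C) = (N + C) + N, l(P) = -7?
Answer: 194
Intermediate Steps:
f(N, C) = C + 2*N (f(N, C) = (C + N) + N = C + 2*N)
l(12)*f(-11, 0) + 40 = -7*(0 + 2*(-11)) + 40 = -7*(0 - 22) + 40 = -7*(-22) + 40 = 154 + 40 = 194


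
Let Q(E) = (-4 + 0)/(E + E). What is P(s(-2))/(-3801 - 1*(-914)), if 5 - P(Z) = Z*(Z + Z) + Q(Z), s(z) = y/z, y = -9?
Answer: 631/51966 ≈ 0.012143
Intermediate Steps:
s(z) = -9/z
Q(E) = -2/E (Q(E) = -4*1/(2*E) = -2/E)
P(Z) = 5 - 2*Z² + 2/Z (P(Z) = 5 - (Z*(Z + Z) - 2/Z) = 5 - (Z*(2*Z) - 2/Z) = 5 - (2*Z² - 2/Z) = 5 - (-2/Z + 2*Z²) = 5 + (-2*Z² + 2/Z) = 5 - 2*Z² + 2/Z)
P(s(-2))/(-3801 - 1*(-914)) = (5 - 2*(-9/(-2))² + 2/((-9/(-2))))/(-3801 - 1*(-914)) = (5 - 2*(-9*(-½))² + 2/((-9*(-½))))/(-3801 + 914) = (5 - 2*(9/2)² + 2/(9/2))/(-2887) = (5 - 2*81/4 + 2*(2/9))*(-1/2887) = (5 - 81/2 + 4/9)*(-1/2887) = -631/18*(-1/2887) = 631/51966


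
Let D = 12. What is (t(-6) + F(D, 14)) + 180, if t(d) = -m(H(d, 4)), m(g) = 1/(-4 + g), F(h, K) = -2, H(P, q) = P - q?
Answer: 2493/14 ≈ 178.07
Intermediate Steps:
t(d) = -1/(-8 + d) (t(d) = -1/(-4 + (d - 1*4)) = -1/(-4 + (d - 4)) = -1/(-4 + (-4 + d)) = -1/(-8 + d))
(t(-6) + F(D, 14)) + 180 = (-1/(-8 - 6) - 2) + 180 = (-1/(-14) - 2) + 180 = (-1*(-1/14) - 2) + 180 = (1/14 - 2) + 180 = -27/14 + 180 = 2493/14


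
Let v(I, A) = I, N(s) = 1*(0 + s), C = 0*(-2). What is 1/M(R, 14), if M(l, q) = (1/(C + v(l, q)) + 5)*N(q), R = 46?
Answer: 23/1617 ≈ 0.014224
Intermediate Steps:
C = 0
N(s) = s (N(s) = 1*s = s)
M(l, q) = q*(5 + 1/l) (M(l, q) = (1/(0 + l) + 5)*q = (1/l + 5)*q = (5 + 1/l)*q = q*(5 + 1/l))
1/M(R, 14) = 1/(5*14 + 14/46) = 1/(70 + 14*(1/46)) = 1/(70 + 7/23) = 1/(1617/23) = 23/1617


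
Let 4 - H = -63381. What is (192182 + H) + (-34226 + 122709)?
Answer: 344050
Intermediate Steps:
H = 63385 (H = 4 - 1*(-63381) = 4 + 63381 = 63385)
(192182 + H) + (-34226 + 122709) = (192182 + 63385) + (-34226 + 122709) = 255567 + 88483 = 344050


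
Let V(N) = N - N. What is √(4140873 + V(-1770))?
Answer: 3*√460097 ≈ 2034.9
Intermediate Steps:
V(N) = 0
√(4140873 + V(-1770)) = √(4140873 + 0) = √4140873 = 3*√460097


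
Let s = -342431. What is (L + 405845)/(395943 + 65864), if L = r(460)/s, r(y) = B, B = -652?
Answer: 138973909847/158137032817 ≈ 0.87882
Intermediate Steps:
r(y) = -652
L = 652/342431 (L = -652/(-342431) = -652*(-1/342431) = 652/342431 ≈ 0.0019040)
(L + 405845)/(395943 + 65864) = (652/342431 + 405845)/(395943 + 65864) = (138973909847/342431)/461807 = (138973909847/342431)*(1/461807) = 138973909847/158137032817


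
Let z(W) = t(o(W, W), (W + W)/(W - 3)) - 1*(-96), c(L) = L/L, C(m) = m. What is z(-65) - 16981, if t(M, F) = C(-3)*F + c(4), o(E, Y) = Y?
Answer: -574251/34 ≈ -16890.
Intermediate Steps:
c(L) = 1
t(M, F) = 1 - 3*F (t(M, F) = -3*F + 1 = 1 - 3*F)
z(W) = 97 - 6*W/(-3 + W) (z(W) = (1 - 3*(W + W)/(W - 3)) - 1*(-96) = (1 - 3*2*W/(-3 + W)) + 96 = (1 - 6*W/(-3 + W)) + 96 = 97 - 6*W/(-3 + W))
z(-65) - 16981 = (-291 + 91*(-65))/(-3 - 65) - 16981 = (-291 - 5915)/(-68) - 16981 = -1/68*(-6206) - 16981 = 3103/34 - 16981 = -574251/34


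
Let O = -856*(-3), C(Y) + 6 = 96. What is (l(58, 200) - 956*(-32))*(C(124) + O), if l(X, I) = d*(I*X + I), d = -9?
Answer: -200966064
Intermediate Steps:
C(Y) = 90 (C(Y) = -6 + 96 = 90)
O = 2568
l(X, I) = -9*I - 9*I*X (l(X, I) = -9*(I*X + I) = -9*(I + I*X) = -9*I - 9*I*X)
(l(58, 200) - 956*(-32))*(C(124) + O) = (-9*200*(1 + 58) - 956*(-32))*(90 + 2568) = (-9*200*59 + 30592)*2658 = (-106200 + 30592)*2658 = -75608*2658 = -200966064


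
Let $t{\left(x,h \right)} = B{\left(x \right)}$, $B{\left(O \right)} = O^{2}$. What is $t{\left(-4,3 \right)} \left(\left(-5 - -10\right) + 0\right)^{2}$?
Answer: $400$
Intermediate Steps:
$t{\left(x,h \right)} = x^{2}$
$t{\left(-4,3 \right)} \left(\left(-5 - -10\right) + 0\right)^{2} = \left(-4\right)^{2} \left(\left(-5 - -10\right) + 0\right)^{2} = 16 \left(\left(-5 + 10\right) + 0\right)^{2} = 16 \left(5 + 0\right)^{2} = 16 \cdot 5^{2} = 16 \cdot 25 = 400$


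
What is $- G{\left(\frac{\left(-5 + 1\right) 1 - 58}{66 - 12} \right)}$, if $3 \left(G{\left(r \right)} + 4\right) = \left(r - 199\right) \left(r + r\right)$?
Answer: $- \frac{326300}{2187} \approx -149.2$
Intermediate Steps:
$G{\left(r \right)} = -4 + \frac{2 r \left(-199 + r\right)}{3}$ ($G{\left(r \right)} = -4 + \frac{\left(r - 199\right) \left(r + r\right)}{3} = -4 + \frac{\left(-199 + r\right) 2 r}{3} = -4 + \frac{2 r \left(-199 + r\right)}{3}$)
$- G{\left(\frac{\left(-5 + 1\right) 1 - 58}{66 - 12} \right)} = - (-4 - \frac{398 \frac{\left(-5 + 1\right) 1 - 58}{66 - 12}}{3} + \frac{2 \left(\frac{\left(-5 + 1\right) 1 - 58}{66 - 12}\right)^{2}}{3}) = - (-4 - \frac{398 \frac{\left(-4\right) 1 - 58}{54}}{3} + \frac{2 \left(\frac{\left(-4\right) 1 - 58}{54}\right)^{2}}{3}) = - (-4 - \frac{398 \left(-4 - 58\right) \frac{1}{54}}{3} + \frac{2 \left(\left(-4 - 58\right) \frac{1}{54}\right)^{2}}{3}) = - (-4 - \frac{398 \left(\left(-62\right) \frac{1}{54}\right)}{3} + \frac{2 \left(\left(-62\right) \frac{1}{54}\right)^{2}}{3}) = - (-4 - - \frac{12338}{81} + \frac{2 \left(- \frac{31}{27}\right)^{2}}{3}) = - (-4 + \frac{12338}{81} + \frac{2}{3} \cdot \frac{961}{729}) = - (-4 + \frac{12338}{81} + \frac{1922}{2187}) = \left(-1\right) \frac{326300}{2187} = - \frac{326300}{2187}$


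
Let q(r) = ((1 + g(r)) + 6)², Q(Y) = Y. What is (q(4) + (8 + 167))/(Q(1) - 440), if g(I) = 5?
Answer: -319/439 ≈ -0.72665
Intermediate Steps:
q(r) = 144 (q(r) = ((1 + 5) + 6)² = (6 + 6)² = 12² = 144)
(q(4) + (8 + 167))/(Q(1) - 440) = (144 + (8 + 167))/(1 - 440) = (144 + 175)/(-439) = 319*(-1/439) = -319/439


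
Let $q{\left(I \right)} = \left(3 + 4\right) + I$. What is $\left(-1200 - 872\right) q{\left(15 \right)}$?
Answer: $-45584$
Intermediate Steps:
$q{\left(I \right)} = 7 + I$
$\left(-1200 - 872\right) q{\left(15 \right)} = \left(-1200 - 872\right) \left(7 + 15\right) = \left(-2072\right) 22 = -45584$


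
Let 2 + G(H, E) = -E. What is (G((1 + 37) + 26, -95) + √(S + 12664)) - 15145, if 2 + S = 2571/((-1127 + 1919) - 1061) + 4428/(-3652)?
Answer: -15052 + 2*√190773861903119/245597 ≈ -14940.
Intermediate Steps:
G(H, E) = -2 - E
S = -3136300/245597 (S = -2 + (2571/((-1127 + 1919) - 1061) + 4428/(-3652)) = -2 + (2571/(792 - 1061) + 4428*(-1/3652)) = -2 + (2571/(-269) - 1107/913) = -2 + (2571*(-1/269) - 1107/913) = -2 + (-2571/269 - 1107/913) = -2 - 2645106/245597 = -3136300/245597 ≈ -12.770)
(G((1 + 37) + 26, -95) + √(S + 12664)) - 15145 = ((-2 - 1*(-95)) + √(-3136300/245597 + 12664)) - 15145 = ((-2 + 95) + √(3107104108/245597)) - 15145 = (93 + 2*√190773861903119/245597) - 15145 = -15052 + 2*√190773861903119/245597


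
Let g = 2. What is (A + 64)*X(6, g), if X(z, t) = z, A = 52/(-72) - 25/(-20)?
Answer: 2323/6 ≈ 387.17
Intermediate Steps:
A = 19/36 (A = 52*(-1/72) - 25*(-1/20) = -13/18 + 5/4 = 19/36 ≈ 0.52778)
(A + 64)*X(6, g) = (19/36 + 64)*6 = (2323/36)*6 = 2323/6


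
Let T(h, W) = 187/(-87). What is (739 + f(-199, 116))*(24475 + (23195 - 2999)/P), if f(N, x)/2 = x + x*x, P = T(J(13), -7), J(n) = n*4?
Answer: 420447757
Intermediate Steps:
J(n) = 4*n
T(h, W) = -187/87 (T(h, W) = 187*(-1/87) = -187/87)
P = -187/87 ≈ -2.1494
f(N, x) = 2*x + 2*x**2 (f(N, x) = 2*(x + x*x) = 2*(x + x**2) = 2*x + 2*x**2)
(739 + f(-199, 116))*(24475 + (23195 - 2999)/P) = (739 + 2*116*(1 + 116))*(24475 + (23195 - 2999)/(-187/87)) = (739 + 2*116*117)*(24475 + 20196*(-87/187)) = (739 + 27144)*(24475 - 9396) = 27883*15079 = 420447757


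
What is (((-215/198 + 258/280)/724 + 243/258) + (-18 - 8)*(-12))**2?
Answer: 18233380457191342436569/186183205869830400 ≈ 97933.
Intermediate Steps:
(((-215/198 + 258/280)/724 + 243/258) + (-18 - 8)*(-12))**2 = (((-215*1/198 + 258*(1/280))*(1/724) + 243*(1/258)) - 26*(-12))**2 = (((-215/198 + 129/140)*(1/724) + 81/86) + 312)**2 = ((-2279/13860*1/724 + 81/86) + 312)**2 = ((-2279/10034640 + 81/86) + 312)**2 = (406304923/431489520 + 312)**2 = (135031035163/431489520)**2 = 18233380457191342436569/186183205869830400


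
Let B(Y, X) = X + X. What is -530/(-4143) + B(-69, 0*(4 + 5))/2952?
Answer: 530/4143 ≈ 0.12793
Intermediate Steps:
B(Y, X) = 2*X
-530/(-4143) + B(-69, 0*(4 + 5))/2952 = -530/(-4143) + (2*(0*(4 + 5)))/2952 = -530*(-1/4143) + (2*(0*9))*(1/2952) = 530/4143 + (2*0)*(1/2952) = 530/4143 + 0*(1/2952) = 530/4143 + 0 = 530/4143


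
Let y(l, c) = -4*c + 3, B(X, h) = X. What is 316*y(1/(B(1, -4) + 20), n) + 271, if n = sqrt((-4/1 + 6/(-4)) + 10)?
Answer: 1219 - 1896*sqrt(2) ≈ -1462.3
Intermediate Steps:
n = 3*sqrt(2)/2 (n = sqrt((-4*1 + 6*(-1/4)) + 10) = sqrt((-4 - 3/2) + 10) = sqrt(-11/2 + 10) = sqrt(9/2) = 3*sqrt(2)/2 ≈ 2.1213)
y(l, c) = 3 - 4*c
316*y(1/(B(1, -4) + 20), n) + 271 = 316*(3 - 6*sqrt(2)) + 271 = (948 - 1896*sqrt(2)) + 271 = 1219 - 1896*sqrt(2)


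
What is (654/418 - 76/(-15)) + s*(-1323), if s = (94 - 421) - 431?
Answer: 3143905379/3135 ≈ 1.0028e+6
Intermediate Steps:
s = -758 (s = -327 - 431 = -758)
(654/418 - 76/(-15)) + s*(-1323) = (654/418 - 76/(-15)) - 758*(-1323) = (654*(1/418) - 76*(-1/15)) + 1002834 = (327/209 + 76/15) + 1002834 = 20789/3135 + 1002834 = 3143905379/3135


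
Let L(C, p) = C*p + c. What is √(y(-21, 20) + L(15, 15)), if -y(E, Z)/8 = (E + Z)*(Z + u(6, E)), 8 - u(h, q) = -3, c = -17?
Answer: 2*√114 ≈ 21.354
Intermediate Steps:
L(C, p) = -17 + C*p (L(C, p) = C*p - 17 = -17 + C*p)
u(h, q) = 11 (u(h, q) = 8 - 1*(-3) = 8 + 3 = 11)
y(E, Z) = -8*(11 + Z)*(E + Z) (y(E, Z) = -8*(E + Z)*(Z + 11) = -8*(E + Z)*(11 + Z) = -8*(11 + Z)*(E + Z))
√(y(-21, 20) + L(15, 15)) = √((-88*(-21) - 88*20 - 8*20² - 8*(-21)*20) + (-17 + 15*15)) = √((1848 - 1760 - 8*400 + 3360) + (-17 + 225)) = √((1848 - 1760 - 3200 + 3360) + 208) = √(248 + 208) = √456 = 2*√114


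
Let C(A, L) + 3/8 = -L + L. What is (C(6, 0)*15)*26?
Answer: -585/4 ≈ -146.25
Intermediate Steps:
C(A, L) = -3/8 (C(A, L) = -3/8 + (-L + L) = -3/8 + 0 = -3/8)
(C(6, 0)*15)*26 = -3/8*15*26 = -45/8*26 = -585/4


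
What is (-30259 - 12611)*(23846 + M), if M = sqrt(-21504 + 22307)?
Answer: -1022278020 - 42870*sqrt(803) ≈ -1.0235e+9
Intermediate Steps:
M = sqrt(803) ≈ 28.337
(-30259 - 12611)*(23846 + M) = (-30259 - 12611)*(23846 + sqrt(803)) = -42870*(23846 + sqrt(803)) = -1022278020 - 42870*sqrt(803)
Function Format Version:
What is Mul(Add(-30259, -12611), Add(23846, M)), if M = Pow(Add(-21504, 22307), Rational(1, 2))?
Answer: Add(-1022278020, Mul(-42870, Pow(803, Rational(1, 2)))) ≈ -1.0235e+9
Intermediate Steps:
M = Pow(803, Rational(1, 2)) ≈ 28.337
Mul(Add(-30259, -12611), Add(23846, M)) = Mul(Add(-30259, -12611), Add(23846, Pow(803, Rational(1, 2)))) = Mul(-42870, Add(23846, Pow(803, Rational(1, 2)))) = Add(-1022278020, Mul(-42870, Pow(803, Rational(1, 2))))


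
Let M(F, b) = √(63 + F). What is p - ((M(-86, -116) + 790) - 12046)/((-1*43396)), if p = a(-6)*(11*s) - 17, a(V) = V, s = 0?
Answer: -187247/10849 + I*√23/43396 ≈ -17.259 + 0.00011051*I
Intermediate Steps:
p = -17 (p = -66*0 - 17 = -6*0 - 17 = 0 - 17 = -17)
p - ((M(-86, -116) + 790) - 12046)/((-1*43396)) = -17 - ((√(63 - 86) + 790) - 12046)/((-1*43396)) = -17 - ((√(-23) + 790) - 12046)/(-43396) = -17 - ((I*√23 + 790) - 12046)*(-1)/43396 = -17 - ((790 + I*√23) - 12046)*(-1)/43396 = -17 - (-11256 + I*√23)*(-1)/43396 = -17 - (2814/10849 - I*√23/43396) = -17 + (-2814/10849 + I*√23/43396) = -187247/10849 + I*√23/43396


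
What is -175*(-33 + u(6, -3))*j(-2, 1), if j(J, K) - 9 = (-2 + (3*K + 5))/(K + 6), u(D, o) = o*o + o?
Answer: 46575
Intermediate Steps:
u(D, o) = o + o² (u(D, o) = o² + o = o + o²)
j(J, K) = 9 + (3 + 3*K)/(6 + K) (j(J, K) = 9 + (-2 + (3*K + 5))/(K + 6) = 9 + (-2 + (5 + 3*K))/(6 + K) = 9 + (3 + 3*K)/(6 + K))
-175*(-33 + u(6, -3))*j(-2, 1) = -175*(-33 - 3*(1 - 3))*3*(19 + 4*1)/(6 + 1) = -175*(-33 - 3*(-2))*3*(19 + 4)/7 = -175*(-33 + 6)*3*(⅐)*23 = -(-4725)*69/7 = -175*(-1863/7) = 46575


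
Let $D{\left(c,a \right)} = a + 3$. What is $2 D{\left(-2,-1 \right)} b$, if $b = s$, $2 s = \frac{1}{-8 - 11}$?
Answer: $- \frac{2}{19} \approx -0.10526$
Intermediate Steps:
$D{\left(c,a \right)} = 3 + a$
$s = - \frac{1}{38}$ ($s = \frac{1}{2 \left(-8 - 11\right)} = \frac{1}{2 \left(-19\right)} = \frac{1}{2} \left(- \frac{1}{19}\right) = - \frac{1}{38} \approx -0.026316$)
$b = - \frac{1}{38} \approx -0.026316$
$2 D{\left(-2,-1 \right)} b = 2 \left(3 - 1\right) \left(- \frac{1}{38}\right) = 2 \cdot 2 \left(- \frac{1}{38}\right) = 4 \left(- \frac{1}{38}\right) = - \frac{2}{19}$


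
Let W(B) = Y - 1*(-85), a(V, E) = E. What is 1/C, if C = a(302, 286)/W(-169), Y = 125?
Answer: 105/143 ≈ 0.73427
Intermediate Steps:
W(B) = 210 (W(B) = 125 - 1*(-85) = 125 + 85 = 210)
C = 143/105 (C = 286/210 = 286*(1/210) = 143/105 ≈ 1.3619)
1/C = 1/(143/105) = 105/143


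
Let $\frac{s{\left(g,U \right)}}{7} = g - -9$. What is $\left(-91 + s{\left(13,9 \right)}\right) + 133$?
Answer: $196$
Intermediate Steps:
$s{\left(g,U \right)} = 63 + 7 g$ ($s{\left(g,U \right)} = 7 \left(g - -9\right) = 7 \left(g + 9\right) = 7 \left(9 + g\right) = 63 + 7 g$)
$\left(-91 + s{\left(13,9 \right)}\right) + 133 = \left(-91 + \left(63 + 7 \cdot 13\right)\right) + 133 = \left(-91 + \left(63 + 91\right)\right) + 133 = \left(-91 + 154\right) + 133 = 63 + 133 = 196$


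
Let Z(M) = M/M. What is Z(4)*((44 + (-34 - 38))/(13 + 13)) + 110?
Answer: 1416/13 ≈ 108.92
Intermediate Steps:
Z(M) = 1
Z(4)*((44 + (-34 - 38))/(13 + 13)) + 110 = 1*((44 + (-34 - 38))/(13 + 13)) + 110 = 1*((44 - 72)/26) + 110 = 1*(-28*1/26) + 110 = 1*(-14/13) + 110 = -14/13 + 110 = 1416/13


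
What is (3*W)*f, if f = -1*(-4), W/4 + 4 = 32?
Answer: 1344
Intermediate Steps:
W = 112 (W = -16 + 4*32 = -16 + 128 = 112)
f = 4
(3*W)*f = (3*112)*4 = 336*4 = 1344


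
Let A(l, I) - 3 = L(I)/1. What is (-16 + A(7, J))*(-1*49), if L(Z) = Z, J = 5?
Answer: 392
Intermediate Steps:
A(l, I) = 3 + I (A(l, I) = 3 + I/1 = 3 + I*1 = 3 + I)
(-16 + A(7, J))*(-1*49) = (-16 + (3 + 5))*(-1*49) = (-16 + 8)*(-49) = -8*(-49) = 392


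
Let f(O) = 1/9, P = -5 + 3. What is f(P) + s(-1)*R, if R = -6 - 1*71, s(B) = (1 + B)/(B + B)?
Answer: ⅑ ≈ 0.11111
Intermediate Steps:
P = -2
s(B) = (1 + B)/(2*B) (s(B) = (1 + B)/((2*B)) = (1 + B)*(1/(2*B)) = (1 + B)/(2*B))
R = -77 (R = -6 - 71 = -77)
f(O) = ⅑
f(P) + s(-1)*R = ⅑ + ((½)*(1 - 1)/(-1))*(-77) = ⅑ + ((½)*(-1)*0)*(-77) = ⅑ + 0*(-77) = ⅑ + 0 = ⅑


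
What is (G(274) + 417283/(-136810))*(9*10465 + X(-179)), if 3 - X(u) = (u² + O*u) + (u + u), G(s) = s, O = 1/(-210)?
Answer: 162186136641749/9576700 ≈ 1.6935e+7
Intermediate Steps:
O = -1/210 ≈ -0.0047619
X(u) = 3 - u² - 419*u/210 (X(u) = 3 - ((u² - u/210) + (u + u)) = 3 - ((u² - u/210) + 2*u) = 3 - (u² + 419*u/210) = 3 + (-u² - 419*u/210) = 3 - u² - 419*u/210)
(G(274) + 417283/(-136810))*(9*10465 + X(-179)) = (274 + 417283/(-136810))*(9*10465 + (3 - 1*(-179)² - 419/210*(-179))) = (274 + 417283*(-1/136810))*(94185 + (3 - 1*32041 + 75001/210)) = (274 - 417283/136810)*(94185 + (3 - 32041 + 75001/210)) = 37068657*(94185 - 6652979/210)/136810 = (37068657/136810)*(13125871/210) = 162186136641749/9576700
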